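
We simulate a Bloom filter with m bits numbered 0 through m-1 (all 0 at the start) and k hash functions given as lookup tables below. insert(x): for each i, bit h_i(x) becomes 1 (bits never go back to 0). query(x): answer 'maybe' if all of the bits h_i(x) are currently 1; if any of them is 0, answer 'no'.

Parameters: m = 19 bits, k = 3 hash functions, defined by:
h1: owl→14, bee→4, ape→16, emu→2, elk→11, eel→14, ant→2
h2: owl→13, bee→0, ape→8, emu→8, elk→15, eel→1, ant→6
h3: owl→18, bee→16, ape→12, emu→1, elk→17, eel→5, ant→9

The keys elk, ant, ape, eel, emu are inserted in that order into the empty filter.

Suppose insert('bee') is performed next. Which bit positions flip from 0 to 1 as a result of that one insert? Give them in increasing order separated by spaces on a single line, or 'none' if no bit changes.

Answer: 0 4

Derivation:
Start: bits=0000000000000000000
After insert 'elk': sets bits 11 15 17 -> bits=0000000000010001010
After insert 'ant': sets bits 2 6 9 -> bits=0010001001010001010
After insert 'ape': sets bits 8 12 16 -> bits=0010001011011001110
After insert 'eel': sets bits 1 5 14 -> bits=0110011011011011110
After insert 'emu': sets bits 1 2 8 -> bits=0110011011011011110
insert 'bee' would touch bits 0 4 16; currently bit0=0, bit4=0, bit16=1
Bits that are 0 among those (would change 0->1): 0 4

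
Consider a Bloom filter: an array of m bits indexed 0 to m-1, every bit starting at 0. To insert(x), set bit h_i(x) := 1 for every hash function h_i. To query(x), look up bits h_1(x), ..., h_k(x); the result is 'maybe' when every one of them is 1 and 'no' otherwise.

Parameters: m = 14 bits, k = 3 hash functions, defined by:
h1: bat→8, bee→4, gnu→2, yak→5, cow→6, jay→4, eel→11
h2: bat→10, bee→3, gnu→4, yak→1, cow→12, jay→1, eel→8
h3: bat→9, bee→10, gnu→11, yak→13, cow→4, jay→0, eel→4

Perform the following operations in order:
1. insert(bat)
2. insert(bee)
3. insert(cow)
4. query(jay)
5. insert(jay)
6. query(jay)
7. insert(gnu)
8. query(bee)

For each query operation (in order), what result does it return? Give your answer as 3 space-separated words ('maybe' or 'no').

Answer: no maybe maybe

Derivation:
Start: bits=00000000000000
Op 1: insert bat -> sets bits 8 9 10 -> bits=00000000111000
Op 2: insert bee -> sets bits 3 4 10 -> bits=00011000111000
Op 3: insert cow -> sets bits 4 6 12 -> bits=00011010111010
Op 4: query jay -> checks bit0=0, bit1=0, bit4=1 (has a 0) -> no
Op 5: insert jay -> sets bits 0 1 4 -> bits=11011010111010
Op 6: query jay -> checks bit0=1, bit1=1, bit4=1 (all 1) -> maybe
Op 7: insert gnu -> sets bits 2 4 11 -> bits=11111010111110
Op 8: query bee -> checks bit3=1, bit4=1, bit10=1 (all 1) -> maybe
Query results in order: no maybe maybe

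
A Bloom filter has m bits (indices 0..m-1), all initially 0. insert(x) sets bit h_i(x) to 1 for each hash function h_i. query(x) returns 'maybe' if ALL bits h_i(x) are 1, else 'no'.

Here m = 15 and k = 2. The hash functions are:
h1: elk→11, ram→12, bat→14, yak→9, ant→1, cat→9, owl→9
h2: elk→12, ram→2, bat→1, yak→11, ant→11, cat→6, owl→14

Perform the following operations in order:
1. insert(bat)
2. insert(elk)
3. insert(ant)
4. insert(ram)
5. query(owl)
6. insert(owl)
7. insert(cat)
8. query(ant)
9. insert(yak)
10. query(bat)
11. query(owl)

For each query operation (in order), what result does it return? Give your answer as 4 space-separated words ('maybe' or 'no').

Answer: no maybe maybe maybe

Derivation:
Start: bits=000000000000000
Op 1: insert bat -> sets bits 1 14 -> bits=010000000000001
Op 2: insert elk -> sets bits 11 12 -> bits=010000000001101
Op 3: insert ant -> sets bits 1 11 -> bits=010000000001101
Op 4: insert ram -> sets bits 2 12 -> bits=011000000001101
Op 5: query owl -> checks bit9=0, bit14=1 (has a 0) -> no
Op 6: insert owl -> sets bits 9 14 -> bits=011000000101101
Op 7: insert cat -> sets bits 6 9 -> bits=011000100101101
Op 8: query ant -> checks bit1=1, bit11=1 (all 1) -> maybe
Op 9: insert yak -> sets bits 9 11 -> bits=011000100101101
Op 10: query bat -> checks bit1=1, bit14=1 (all 1) -> maybe
Op 11: query owl -> checks bit9=1, bit14=1 (all 1) -> maybe
Query results in order: no maybe maybe maybe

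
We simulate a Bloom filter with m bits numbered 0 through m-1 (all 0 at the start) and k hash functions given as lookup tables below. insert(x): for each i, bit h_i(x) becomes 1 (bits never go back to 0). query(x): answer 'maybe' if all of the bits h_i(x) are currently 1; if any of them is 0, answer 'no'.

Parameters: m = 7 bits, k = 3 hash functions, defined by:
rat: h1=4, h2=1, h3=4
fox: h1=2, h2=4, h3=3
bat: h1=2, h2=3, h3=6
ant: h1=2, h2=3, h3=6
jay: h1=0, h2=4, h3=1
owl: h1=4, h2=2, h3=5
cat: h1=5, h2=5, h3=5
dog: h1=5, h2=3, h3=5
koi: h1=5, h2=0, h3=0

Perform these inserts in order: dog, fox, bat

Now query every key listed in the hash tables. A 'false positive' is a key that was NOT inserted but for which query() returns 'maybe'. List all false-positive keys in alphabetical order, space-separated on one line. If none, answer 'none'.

Start: bits=0000000
After insert 'dog': sets bits 3 5 -> bits=0001010
After insert 'fox': sets bits 2 3 4 -> bits=0011110
After insert 'bat': sets bits 2 3 6 -> bits=0011111
Not inserted: ant cat jay koi owl rat — query each against bits=0011111:
query ant: checks bit2=1, bit3=1, bit6=1 (all 1) -> maybe => FALSE POSITIVE
query cat: checks bit5=1 (all 1) -> maybe => FALSE POSITIVE
query jay: checks bit0=0, bit1=0, bit4=1 (has a 0) -> no => not a false positive
query koi: checks bit0=0, bit5=1 (has a 0) -> no => not a false positive
query owl: checks bit2=1, bit4=1, bit5=1 (all 1) -> maybe => FALSE POSITIVE
query rat: checks bit1=0, bit4=1 (has a 0) -> no => not a false positive
False positives (alphabetical): ant cat owl

Answer: ant cat owl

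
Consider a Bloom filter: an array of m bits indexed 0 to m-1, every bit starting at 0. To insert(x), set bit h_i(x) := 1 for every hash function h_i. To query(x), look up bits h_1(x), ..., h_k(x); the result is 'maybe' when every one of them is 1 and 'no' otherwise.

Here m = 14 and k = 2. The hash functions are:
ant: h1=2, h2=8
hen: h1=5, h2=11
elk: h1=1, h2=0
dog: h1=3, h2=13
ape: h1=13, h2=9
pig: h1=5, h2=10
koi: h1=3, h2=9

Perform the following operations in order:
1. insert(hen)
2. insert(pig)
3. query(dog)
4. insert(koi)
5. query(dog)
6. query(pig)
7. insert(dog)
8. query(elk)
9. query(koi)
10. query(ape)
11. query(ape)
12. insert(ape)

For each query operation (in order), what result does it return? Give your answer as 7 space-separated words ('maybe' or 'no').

Answer: no no maybe no maybe maybe maybe

Derivation:
Start: bits=00000000000000
Op 1: insert hen -> sets bits 5 11 -> bits=00000100000100
Op 2: insert pig -> sets bits 5 10 -> bits=00000100001100
Op 3: query dog -> checks bit3=0, bit13=0 (has a 0) -> no
Op 4: insert koi -> sets bits 3 9 -> bits=00010100011100
Op 5: query dog -> checks bit3=1, bit13=0 (has a 0) -> no
Op 6: query pig -> checks bit5=1, bit10=1 (all 1) -> maybe
Op 7: insert dog -> sets bits 3 13 -> bits=00010100011101
Op 8: query elk -> checks bit0=0, bit1=0 (has a 0) -> no
Op 9: query koi -> checks bit3=1, bit9=1 (all 1) -> maybe
Op 10: query ape -> checks bit9=1, bit13=1 (all 1) -> maybe
Op 11: query ape -> checks bit9=1, bit13=1 (all 1) -> maybe
Op 12: insert ape -> sets bits 9 13 -> bits=00010100011101
Query results in order: no no maybe no maybe maybe maybe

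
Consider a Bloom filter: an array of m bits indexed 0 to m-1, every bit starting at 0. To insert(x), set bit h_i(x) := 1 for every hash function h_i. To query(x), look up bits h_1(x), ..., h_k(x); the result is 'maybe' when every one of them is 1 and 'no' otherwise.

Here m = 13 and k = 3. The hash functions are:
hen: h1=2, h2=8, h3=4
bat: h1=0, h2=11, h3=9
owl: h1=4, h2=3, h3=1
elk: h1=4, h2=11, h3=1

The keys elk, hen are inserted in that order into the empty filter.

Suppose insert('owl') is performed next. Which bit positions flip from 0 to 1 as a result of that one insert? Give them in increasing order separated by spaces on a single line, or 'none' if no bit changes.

Answer: 3

Derivation:
Start: bits=0000000000000
After insert 'elk': sets bits 1 4 11 -> bits=0100100000010
After insert 'hen': sets bits 2 4 8 -> bits=0110100010010
insert 'owl' would touch bits 1 3 4; currently bit1=1, bit3=0, bit4=1
Bits that are 0 among those (would change 0->1): 3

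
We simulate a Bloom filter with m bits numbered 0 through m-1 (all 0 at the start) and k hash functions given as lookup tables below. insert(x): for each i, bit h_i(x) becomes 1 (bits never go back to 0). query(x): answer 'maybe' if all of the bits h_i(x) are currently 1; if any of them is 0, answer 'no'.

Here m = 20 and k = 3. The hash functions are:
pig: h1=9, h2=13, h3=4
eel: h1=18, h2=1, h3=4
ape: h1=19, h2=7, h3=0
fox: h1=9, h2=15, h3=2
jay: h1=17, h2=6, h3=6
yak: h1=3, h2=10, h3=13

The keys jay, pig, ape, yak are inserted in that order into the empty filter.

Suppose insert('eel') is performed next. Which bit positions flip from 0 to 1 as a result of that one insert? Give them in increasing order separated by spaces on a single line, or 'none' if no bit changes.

Start: bits=00000000000000000000
After insert 'jay': sets bits 6 17 -> bits=00000010000000000100
After insert 'pig': sets bits 4 9 13 -> bits=00001010010001000100
After insert 'ape': sets bits 0 7 19 -> bits=10001011010001000101
After insert 'yak': sets bits 3 10 13 -> bits=10011011011001000101
insert 'eel' would touch bits 1 4 18; currently bit1=0, bit4=1, bit18=0
Bits that are 0 among those (would change 0->1): 1 18

Answer: 1 18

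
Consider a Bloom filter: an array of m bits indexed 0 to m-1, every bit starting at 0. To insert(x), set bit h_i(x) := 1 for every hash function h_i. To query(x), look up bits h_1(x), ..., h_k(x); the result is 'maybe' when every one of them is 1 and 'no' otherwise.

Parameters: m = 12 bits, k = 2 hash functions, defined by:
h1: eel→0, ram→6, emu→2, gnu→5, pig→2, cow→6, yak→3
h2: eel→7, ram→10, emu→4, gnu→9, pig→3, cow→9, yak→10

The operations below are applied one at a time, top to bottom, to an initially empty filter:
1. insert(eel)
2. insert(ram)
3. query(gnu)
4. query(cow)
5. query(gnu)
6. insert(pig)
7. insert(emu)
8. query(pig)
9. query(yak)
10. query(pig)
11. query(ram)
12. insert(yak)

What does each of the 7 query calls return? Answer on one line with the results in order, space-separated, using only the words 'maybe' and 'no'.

Start: bits=000000000000
Op 1: insert eel -> sets bits 0 7 -> bits=100000010000
Op 2: insert ram -> sets bits 6 10 -> bits=100000110010
Op 3: query gnu -> checks bit5=0, bit9=0 (has a 0) -> no
Op 4: query cow -> checks bit6=1, bit9=0 (has a 0) -> no
Op 5: query gnu -> checks bit5=0, bit9=0 (has a 0) -> no
Op 6: insert pig -> sets bits 2 3 -> bits=101100110010
Op 7: insert emu -> sets bits 2 4 -> bits=101110110010
Op 8: query pig -> checks bit2=1, bit3=1 (all 1) -> maybe
Op 9: query yak -> checks bit3=1, bit10=1 (all 1) -> maybe
Op 10: query pig -> checks bit2=1, bit3=1 (all 1) -> maybe
Op 11: query ram -> checks bit6=1, bit10=1 (all 1) -> maybe
Op 12: insert yak -> sets bits 3 10 -> bits=101110110010
Query results in order: no no no maybe maybe maybe maybe

Answer: no no no maybe maybe maybe maybe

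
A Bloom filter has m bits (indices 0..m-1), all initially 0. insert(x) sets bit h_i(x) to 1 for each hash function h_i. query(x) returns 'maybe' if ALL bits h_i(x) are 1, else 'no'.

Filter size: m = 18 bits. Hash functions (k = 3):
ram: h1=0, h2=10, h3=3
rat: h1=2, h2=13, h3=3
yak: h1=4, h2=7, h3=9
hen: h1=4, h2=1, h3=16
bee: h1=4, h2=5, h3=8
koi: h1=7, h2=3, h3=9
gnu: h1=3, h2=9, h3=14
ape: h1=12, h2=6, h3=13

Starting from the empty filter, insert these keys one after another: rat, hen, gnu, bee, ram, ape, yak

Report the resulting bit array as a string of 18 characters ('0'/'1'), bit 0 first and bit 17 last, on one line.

Start: bits=000000000000000000
After insert 'rat': sets bits 2 3 13 -> bits=001100000000010000
After insert 'hen': sets bits 1 4 16 -> bits=011110000000010010
After insert 'gnu': sets bits 3 9 14 -> bits=011110000100011010
After insert 'bee': sets bits 4 5 8 -> bits=011111001100011010
After insert 'ram': sets bits 0 3 10 -> bits=111111001110011010
After insert 'ape': sets bits 6 12 13 -> bits=111111101110111010
After insert 'yak': sets bits 4 7 9 -> bits=111111111110111010

Answer: 111111111110111010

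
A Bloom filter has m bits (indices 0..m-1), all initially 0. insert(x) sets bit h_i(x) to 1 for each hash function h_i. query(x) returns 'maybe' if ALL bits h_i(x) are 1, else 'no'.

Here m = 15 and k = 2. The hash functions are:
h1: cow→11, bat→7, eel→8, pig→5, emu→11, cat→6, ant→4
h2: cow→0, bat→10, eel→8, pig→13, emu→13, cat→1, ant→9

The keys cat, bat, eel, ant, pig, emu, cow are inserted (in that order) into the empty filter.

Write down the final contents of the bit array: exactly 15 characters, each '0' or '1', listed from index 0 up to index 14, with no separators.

Answer: 110011111111010

Derivation:
Start: bits=000000000000000
After insert 'cat': sets bits 1 6 -> bits=010000100000000
After insert 'bat': sets bits 7 10 -> bits=010000110010000
After insert 'eel': sets bits 8 -> bits=010000111010000
After insert 'ant': sets bits 4 9 -> bits=010010111110000
After insert 'pig': sets bits 5 13 -> bits=010011111110010
After insert 'emu': sets bits 11 13 -> bits=010011111111010
After insert 'cow': sets bits 0 11 -> bits=110011111111010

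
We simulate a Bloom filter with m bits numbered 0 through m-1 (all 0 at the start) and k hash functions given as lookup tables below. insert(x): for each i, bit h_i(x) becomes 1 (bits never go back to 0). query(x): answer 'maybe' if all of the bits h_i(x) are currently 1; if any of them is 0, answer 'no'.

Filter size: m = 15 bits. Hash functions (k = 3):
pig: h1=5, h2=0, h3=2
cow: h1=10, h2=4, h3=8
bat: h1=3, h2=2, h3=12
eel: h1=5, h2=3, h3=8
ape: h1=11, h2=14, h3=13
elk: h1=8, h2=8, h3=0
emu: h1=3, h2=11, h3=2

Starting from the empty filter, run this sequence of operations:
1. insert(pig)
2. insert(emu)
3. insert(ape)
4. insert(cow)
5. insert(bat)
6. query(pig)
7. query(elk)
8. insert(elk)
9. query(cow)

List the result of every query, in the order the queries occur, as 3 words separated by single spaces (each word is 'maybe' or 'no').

Answer: maybe maybe maybe

Derivation:
Start: bits=000000000000000
Op 1: insert pig -> sets bits 0 2 5 -> bits=101001000000000
Op 2: insert emu -> sets bits 2 3 11 -> bits=101101000001000
Op 3: insert ape -> sets bits 11 13 14 -> bits=101101000001011
Op 4: insert cow -> sets bits 4 8 10 -> bits=101111001011011
Op 5: insert bat -> sets bits 2 3 12 -> bits=101111001011111
Op 6: query pig -> checks bit0=1, bit2=1, bit5=1 (all 1) -> maybe
Op 7: query elk -> checks bit0=1, bit8=1 (all 1) -> maybe
Op 8: insert elk -> sets bits 0 8 -> bits=101111001011111
Op 9: query cow -> checks bit4=1, bit8=1, bit10=1 (all 1) -> maybe
Query results in order: maybe maybe maybe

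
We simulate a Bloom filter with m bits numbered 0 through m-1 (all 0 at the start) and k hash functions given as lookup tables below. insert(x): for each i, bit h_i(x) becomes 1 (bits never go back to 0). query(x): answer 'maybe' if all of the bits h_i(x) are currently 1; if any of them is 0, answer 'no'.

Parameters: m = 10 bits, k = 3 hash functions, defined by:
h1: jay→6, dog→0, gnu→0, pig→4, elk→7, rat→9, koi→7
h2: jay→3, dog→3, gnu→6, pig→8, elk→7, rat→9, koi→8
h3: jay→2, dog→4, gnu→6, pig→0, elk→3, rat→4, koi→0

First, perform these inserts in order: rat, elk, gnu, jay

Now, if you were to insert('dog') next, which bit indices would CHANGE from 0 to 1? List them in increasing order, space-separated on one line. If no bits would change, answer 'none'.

Answer: none

Derivation:
Start: bits=0000000000
After insert 'rat': sets bits 4 9 -> bits=0000100001
After insert 'elk': sets bits 3 7 -> bits=0001100101
After insert 'gnu': sets bits 0 6 -> bits=1001101101
After insert 'jay': sets bits 2 3 6 -> bits=1011101101
insert 'dog' would touch bits 0 3 4; currently bit0=1, bit3=1, bit4=1
Bits that are 0 among those (would change 0->1): none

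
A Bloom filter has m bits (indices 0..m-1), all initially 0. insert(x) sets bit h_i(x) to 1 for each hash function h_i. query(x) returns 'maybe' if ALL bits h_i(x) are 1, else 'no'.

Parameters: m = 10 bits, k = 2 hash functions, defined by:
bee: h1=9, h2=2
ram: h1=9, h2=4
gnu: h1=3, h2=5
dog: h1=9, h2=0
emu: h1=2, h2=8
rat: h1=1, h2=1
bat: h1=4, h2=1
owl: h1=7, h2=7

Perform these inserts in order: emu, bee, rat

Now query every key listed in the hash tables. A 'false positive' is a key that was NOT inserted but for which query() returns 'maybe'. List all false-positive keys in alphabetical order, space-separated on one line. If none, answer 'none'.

Answer: none

Derivation:
Start: bits=0000000000
After insert 'emu': sets bits 2 8 -> bits=0010000010
After insert 'bee': sets bits 2 9 -> bits=0010000011
After insert 'rat': sets bits 1 -> bits=0110000011
Not inserted: bat dog gnu owl ram — query each against bits=0110000011:
query bat: checks bit1=1, bit4=0 (has a 0) -> no => not a false positive
query dog: checks bit0=0, bit9=1 (has a 0) -> no => not a false positive
query gnu: checks bit3=0, bit5=0 (has a 0) -> no => not a false positive
query owl: checks bit7=0 (has a 0) -> no => not a false positive
query ram: checks bit4=0, bit9=1 (has a 0) -> no => not a false positive
False positives (alphabetical): none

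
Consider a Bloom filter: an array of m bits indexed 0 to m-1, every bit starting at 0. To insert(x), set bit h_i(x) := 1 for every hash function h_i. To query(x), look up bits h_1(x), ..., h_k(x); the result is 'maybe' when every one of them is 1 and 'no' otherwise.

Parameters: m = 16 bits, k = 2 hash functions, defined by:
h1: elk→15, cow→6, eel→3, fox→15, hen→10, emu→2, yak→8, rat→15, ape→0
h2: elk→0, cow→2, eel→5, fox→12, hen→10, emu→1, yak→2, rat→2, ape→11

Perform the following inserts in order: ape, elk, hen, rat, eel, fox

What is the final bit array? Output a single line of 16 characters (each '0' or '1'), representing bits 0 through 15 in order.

Start: bits=0000000000000000
After insert 'ape': sets bits 0 11 -> bits=1000000000010000
After insert 'elk': sets bits 0 15 -> bits=1000000000010001
After insert 'hen': sets bits 10 -> bits=1000000000110001
After insert 'rat': sets bits 2 15 -> bits=1010000000110001
After insert 'eel': sets bits 3 5 -> bits=1011010000110001
After insert 'fox': sets bits 12 15 -> bits=1011010000111001

Answer: 1011010000111001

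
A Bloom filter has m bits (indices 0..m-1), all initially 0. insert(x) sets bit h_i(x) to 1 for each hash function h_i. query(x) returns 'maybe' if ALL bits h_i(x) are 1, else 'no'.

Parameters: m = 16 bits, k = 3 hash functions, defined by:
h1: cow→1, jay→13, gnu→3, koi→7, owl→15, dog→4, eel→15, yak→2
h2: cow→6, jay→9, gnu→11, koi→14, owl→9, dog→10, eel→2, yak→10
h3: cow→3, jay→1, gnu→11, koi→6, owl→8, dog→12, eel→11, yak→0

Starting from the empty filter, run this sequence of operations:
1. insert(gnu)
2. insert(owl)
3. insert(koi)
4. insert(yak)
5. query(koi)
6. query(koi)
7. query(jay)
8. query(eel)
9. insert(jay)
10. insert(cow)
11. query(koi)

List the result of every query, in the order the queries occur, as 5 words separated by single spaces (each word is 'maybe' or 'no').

Start: bits=0000000000000000
Op 1: insert gnu -> sets bits 3 11 -> bits=0001000000010000
Op 2: insert owl -> sets bits 8 9 15 -> bits=0001000011010001
Op 3: insert koi -> sets bits 6 7 14 -> bits=0001001111010011
Op 4: insert yak -> sets bits 0 2 10 -> bits=1011001111110011
Op 5: query koi -> checks bit6=1, bit7=1, bit14=1 (all 1) -> maybe
Op 6: query koi -> checks bit6=1, bit7=1, bit14=1 (all 1) -> maybe
Op 7: query jay -> checks bit1=0, bit9=1, bit13=0 (has a 0) -> no
Op 8: query eel -> checks bit2=1, bit11=1, bit15=1 (all 1) -> maybe
Op 9: insert jay -> sets bits 1 9 13 -> bits=1111001111110111
Op 10: insert cow -> sets bits 1 3 6 -> bits=1111001111110111
Op 11: query koi -> checks bit6=1, bit7=1, bit14=1 (all 1) -> maybe
Query results in order: maybe maybe no maybe maybe

Answer: maybe maybe no maybe maybe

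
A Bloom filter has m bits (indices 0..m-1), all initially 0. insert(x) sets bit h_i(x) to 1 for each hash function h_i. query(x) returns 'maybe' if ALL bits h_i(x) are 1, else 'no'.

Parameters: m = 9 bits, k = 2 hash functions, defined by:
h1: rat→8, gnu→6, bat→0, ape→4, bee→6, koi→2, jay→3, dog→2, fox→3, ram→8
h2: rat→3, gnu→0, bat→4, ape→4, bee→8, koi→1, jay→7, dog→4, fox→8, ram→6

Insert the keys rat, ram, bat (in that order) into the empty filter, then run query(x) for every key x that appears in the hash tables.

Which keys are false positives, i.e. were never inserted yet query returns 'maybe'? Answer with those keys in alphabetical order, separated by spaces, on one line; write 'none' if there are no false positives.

Answer: ape bee fox gnu

Derivation:
Start: bits=000000000
After insert 'rat': sets bits 3 8 -> bits=000100001
After insert 'ram': sets bits 6 8 -> bits=000100101
After insert 'bat': sets bits 0 4 -> bits=100110101
Not inserted: ape bee dog fox gnu jay koi — query each against bits=100110101:
query ape: checks bit4=1 (all 1) -> maybe => FALSE POSITIVE
query bee: checks bit6=1, bit8=1 (all 1) -> maybe => FALSE POSITIVE
query dog: checks bit2=0, bit4=1 (has a 0) -> no => not a false positive
query fox: checks bit3=1, bit8=1 (all 1) -> maybe => FALSE POSITIVE
query gnu: checks bit0=1, bit6=1 (all 1) -> maybe => FALSE POSITIVE
query jay: checks bit3=1, bit7=0 (has a 0) -> no => not a false positive
query koi: checks bit1=0, bit2=0 (has a 0) -> no => not a false positive
False positives (alphabetical): ape bee fox gnu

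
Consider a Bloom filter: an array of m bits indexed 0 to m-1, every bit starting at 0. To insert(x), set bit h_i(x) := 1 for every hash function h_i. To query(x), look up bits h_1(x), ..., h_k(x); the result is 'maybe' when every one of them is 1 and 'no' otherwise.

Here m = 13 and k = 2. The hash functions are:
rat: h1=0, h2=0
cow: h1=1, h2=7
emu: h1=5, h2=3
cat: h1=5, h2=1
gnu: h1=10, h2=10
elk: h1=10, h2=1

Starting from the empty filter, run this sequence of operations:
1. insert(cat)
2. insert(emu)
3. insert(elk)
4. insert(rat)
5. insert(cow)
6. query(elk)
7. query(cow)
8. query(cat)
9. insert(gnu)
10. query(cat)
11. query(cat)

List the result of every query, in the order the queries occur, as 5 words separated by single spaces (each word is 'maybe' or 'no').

Start: bits=0000000000000
Op 1: insert cat -> sets bits 1 5 -> bits=0100010000000
Op 2: insert emu -> sets bits 3 5 -> bits=0101010000000
Op 3: insert elk -> sets bits 1 10 -> bits=0101010000100
Op 4: insert rat -> sets bits 0 -> bits=1101010000100
Op 5: insert cow -> sets bits 1 7 -> bits=1101010100100
Op 6: query elk -> checks bit1=1, bit10=1 (all 1) -> maybe
Op 7: query cow -> checks bit1=1, bit7=1 (all 1) -> maybe
Op 8: query cat -> checks bit1=1, bit5=1 (all 1) -> maybe
Op 9: insert gnu -> sets bits 10 -> bits=1101010100100
Op 10: query cat -> checks bit1=1, bit5=1 (all 1) -> maybe
Op 11: query cat -> checks bit1=1, bit5=1 (all 1) -> maybe
Query results in order: maybe maybe maybe maybe maybe

Answer: maybe maybe maybe maybe maybe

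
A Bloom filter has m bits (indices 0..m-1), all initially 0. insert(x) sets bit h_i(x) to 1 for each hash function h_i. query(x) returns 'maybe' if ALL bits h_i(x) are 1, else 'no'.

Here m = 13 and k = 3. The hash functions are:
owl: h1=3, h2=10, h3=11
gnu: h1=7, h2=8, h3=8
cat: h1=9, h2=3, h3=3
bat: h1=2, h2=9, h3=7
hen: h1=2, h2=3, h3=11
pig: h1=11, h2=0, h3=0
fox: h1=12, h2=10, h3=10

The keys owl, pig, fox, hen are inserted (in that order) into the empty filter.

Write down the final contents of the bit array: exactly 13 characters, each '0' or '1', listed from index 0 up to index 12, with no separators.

Answer: 1011000000111

Derivation:
Start: bits=0000000000000
After insert 'owl': sets bits 3 10 11 -> bits=0001000000110
After insert 'pig': sets bits 0 11 -> bits=1001000000110
After insert 'fox': sets bits 10 12 -> bits=1001000000111
After insert 'hen': sets bits 2 3 11 -> bits=1011000000111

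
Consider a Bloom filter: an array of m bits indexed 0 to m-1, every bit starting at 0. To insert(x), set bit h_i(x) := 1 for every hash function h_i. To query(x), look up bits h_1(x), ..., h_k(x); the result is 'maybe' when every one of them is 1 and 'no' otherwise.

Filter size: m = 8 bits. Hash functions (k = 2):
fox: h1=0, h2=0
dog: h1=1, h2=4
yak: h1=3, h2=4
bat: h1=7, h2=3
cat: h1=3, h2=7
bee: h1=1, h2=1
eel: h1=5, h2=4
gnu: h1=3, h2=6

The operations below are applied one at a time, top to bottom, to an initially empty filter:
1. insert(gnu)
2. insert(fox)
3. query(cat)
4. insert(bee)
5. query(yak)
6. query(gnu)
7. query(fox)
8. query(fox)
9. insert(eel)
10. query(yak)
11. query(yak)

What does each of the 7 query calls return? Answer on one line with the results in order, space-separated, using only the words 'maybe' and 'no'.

Start: bits=00000000
Op 1: insert gnu -> sets bits 3 6 -> bits=00010010
Op 2: insert fox -> sets bits 0 -> bits=10010010
Op 3: query cat -> checks bit3=1, bit7=0 (has a 0) -> no
Op 4: insert bee -> sets bits 1 -> bits=11010010
Op 5: query yak -> checks bit3=1, bit4=0 (has a 0) -> no
Op 6: query gnu -> checks bit3=1, bit6=1 (all 1) -> maybe
Op 7: query fox -> checks bit0=1 (all 1) -> maybe
Op 8: query fox -> checks bit0=1 (all 1) -> maybe
Op 9: insert eel -> sets bits 4 5 -> bits=11011110
Op 10: query yak -> checks bit3=1, bit4=1 (all 1) -> maybe
Op 11: query yak -> checks bit3=1, bit4=1 (all 1) -> maybe
Query results in order: no no maybe maybe maybe maybe maybe

Answer: no no maybe maybe maybe maybe maybe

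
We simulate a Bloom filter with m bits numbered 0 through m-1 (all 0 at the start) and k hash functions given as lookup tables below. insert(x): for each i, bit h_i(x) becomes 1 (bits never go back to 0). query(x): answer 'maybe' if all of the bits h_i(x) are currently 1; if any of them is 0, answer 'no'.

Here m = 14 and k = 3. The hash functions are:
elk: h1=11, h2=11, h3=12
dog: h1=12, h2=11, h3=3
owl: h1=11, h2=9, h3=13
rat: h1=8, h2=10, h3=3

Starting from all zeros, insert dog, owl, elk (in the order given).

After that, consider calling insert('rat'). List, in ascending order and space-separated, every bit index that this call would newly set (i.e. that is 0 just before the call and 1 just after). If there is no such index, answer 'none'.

Start: bits=00000000000000
After insert 'dog': sets bits 3 11 12 -> bits=00010000000110
After insert 'owl': sets bits 9 11 13 -> bits=00010000010111
After insert 'elk': sets bits 11 12 -> bits=00010000010111
insert 'rat' would touch bits 3 8 10; currently bit3=1, bit8=0, bit10=0
Bits that are 0 among those (would change 0->1): 8 10

Answer: 8 10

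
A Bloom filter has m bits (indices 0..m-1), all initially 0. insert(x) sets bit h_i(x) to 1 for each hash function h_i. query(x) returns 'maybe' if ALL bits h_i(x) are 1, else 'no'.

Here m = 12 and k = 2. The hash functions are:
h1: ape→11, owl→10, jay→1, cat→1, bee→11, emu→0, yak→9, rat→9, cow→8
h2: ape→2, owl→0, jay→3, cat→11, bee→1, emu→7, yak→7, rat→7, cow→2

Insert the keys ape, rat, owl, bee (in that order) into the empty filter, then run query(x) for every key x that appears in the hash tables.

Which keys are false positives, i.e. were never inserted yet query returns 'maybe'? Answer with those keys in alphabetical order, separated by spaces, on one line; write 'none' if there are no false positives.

Answer: cat emu yak

Derivation:
Start: bits=000000000000
After insert 'ape': sets bits 2 11 -> bits=001000000001
After insert 'rat': sets bits 7 9 -> bits=001000010101
After insert 'owl': sets bits 0 10 -> bits=101000010111
After insert 'bee': sets bits 1 11 -> bits=111000010111
Not inserted: cat cow emu jay yak — query each against bits=111000010111:
query cat: checks bit1=1, bit11=1 (all 1) -> maybe => FALSE POSITIVE
query cow: checks bit2=1, bit8=0 (has a 0) -> no => not a false positive
query emu: checks bit0=1, bit7=1 (all 1) -> maybe => FALSE POSITIVE
query jay: checks bit1=1, bit3=0 (has a 0) -> no => not a false positive
query yak: checks bit7=1, bit9=1 (all 1) -> maybe => FALSE POSITIVE
False positives (alphabetical): cat emu yak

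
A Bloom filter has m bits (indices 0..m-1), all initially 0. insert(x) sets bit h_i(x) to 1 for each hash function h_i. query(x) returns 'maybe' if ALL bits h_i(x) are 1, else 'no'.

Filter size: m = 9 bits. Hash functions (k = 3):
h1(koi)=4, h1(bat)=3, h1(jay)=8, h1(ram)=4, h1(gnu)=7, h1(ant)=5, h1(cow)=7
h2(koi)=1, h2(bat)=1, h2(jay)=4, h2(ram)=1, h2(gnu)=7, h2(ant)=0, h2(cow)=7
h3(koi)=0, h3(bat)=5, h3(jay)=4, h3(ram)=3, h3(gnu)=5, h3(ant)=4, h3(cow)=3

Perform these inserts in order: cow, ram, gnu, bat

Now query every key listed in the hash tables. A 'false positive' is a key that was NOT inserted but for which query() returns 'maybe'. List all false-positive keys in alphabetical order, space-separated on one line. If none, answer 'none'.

Start: bits=000000000
After insert 'cow': sets bits 3 7 -> bits=000100010
After insert 'ram': sets bits 1 3 4 -> bits=010110010
After insert 'gnu': sets bits 5 7 -> bits=010111010
After insert 'bat': sets bits 1 3 5 -> bits=010111010
Not inserted: ant jay koi — query each against bits=010111010:
query ant: checks bit0=0, bit4=1, bit5=1 (has a 0) -> no => not a false positive
query jay: checks bit4=1, bit8=0 (has a 0) -> no => not a false positive
query koi: checks bit0=0, bit1=1, bit4=1 (has a 0) -> no => not a false positive
False positives (alphabetical): none

Answer: none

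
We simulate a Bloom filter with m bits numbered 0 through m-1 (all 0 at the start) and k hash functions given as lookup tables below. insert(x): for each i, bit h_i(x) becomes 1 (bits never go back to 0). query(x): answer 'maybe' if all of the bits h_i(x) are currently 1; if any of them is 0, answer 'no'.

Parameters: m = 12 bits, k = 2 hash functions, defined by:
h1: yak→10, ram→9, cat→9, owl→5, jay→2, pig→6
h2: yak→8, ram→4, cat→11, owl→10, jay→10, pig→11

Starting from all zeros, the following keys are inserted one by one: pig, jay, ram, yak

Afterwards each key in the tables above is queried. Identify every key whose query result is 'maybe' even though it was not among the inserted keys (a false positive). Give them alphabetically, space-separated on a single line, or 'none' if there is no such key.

Answer: cat

Derivation:
Start: bits=000000000000
After insert 'pig': sets bits 6 11 -> bits=000000100001
After insert 'jay': sets bits 2 10 -> bits=001000100011
After insert 'ram': sets bits 4 9 -> bits=001010100111
After insert 'yak': sets bits 8 10 -> bits=001010101111
Not inserted: cat owl — query each against bits=001010101111:
query cat: checks bit9=1, bit11=1 (all 1) -> maybe => FALSE POSITIVE
query owl: checks bit5=0, bit10=1 (has a 0) -> no => not a false positive
False positives (alphabetical): cat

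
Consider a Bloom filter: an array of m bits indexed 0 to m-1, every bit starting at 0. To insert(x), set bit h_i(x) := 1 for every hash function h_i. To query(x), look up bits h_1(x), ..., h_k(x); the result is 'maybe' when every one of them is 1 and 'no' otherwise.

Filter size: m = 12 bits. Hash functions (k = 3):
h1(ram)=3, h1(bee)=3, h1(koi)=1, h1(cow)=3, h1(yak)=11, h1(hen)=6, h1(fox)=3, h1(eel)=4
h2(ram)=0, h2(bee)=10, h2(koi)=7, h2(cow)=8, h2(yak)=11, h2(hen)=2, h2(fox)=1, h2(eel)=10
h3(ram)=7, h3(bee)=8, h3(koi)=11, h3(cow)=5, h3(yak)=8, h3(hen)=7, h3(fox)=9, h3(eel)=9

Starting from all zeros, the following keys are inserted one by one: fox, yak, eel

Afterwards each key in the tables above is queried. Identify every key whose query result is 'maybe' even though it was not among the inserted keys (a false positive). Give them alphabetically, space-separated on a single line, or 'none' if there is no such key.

Answer: bee

Derivation:
Start: bits=000000000000
After insert 'fox': sets bits 1 3 9 -> bits=010100000100
After insert 'yak': sets bits 8 11 -> bits=010100001101
After insert 'eel': sets bits 4 9 10 -> bits=010110001111
Not inserted: bee cow hen koi ram — query each against bits=010110001111:
query bee: checks bit3=1, bit8=1, bit10=1 (all 1) -> maybe => FALSE POSITIVE
query cow: checks bit3=1, bit5=0, bit8=1 (has a 0) -> no => not a false positive
query hen: checks bit2=0, bit6=0, bit7=0 (has a 0) -> no => not a false positive
query koi: checks bit1=1, bit7=0, bit11=1 (has a 0) -> no => not a false positive
query ram: checks bit0=0, bit3=1, bit7=0 (has a 0) -> no => not a false positive
False positives (alphabetical): bee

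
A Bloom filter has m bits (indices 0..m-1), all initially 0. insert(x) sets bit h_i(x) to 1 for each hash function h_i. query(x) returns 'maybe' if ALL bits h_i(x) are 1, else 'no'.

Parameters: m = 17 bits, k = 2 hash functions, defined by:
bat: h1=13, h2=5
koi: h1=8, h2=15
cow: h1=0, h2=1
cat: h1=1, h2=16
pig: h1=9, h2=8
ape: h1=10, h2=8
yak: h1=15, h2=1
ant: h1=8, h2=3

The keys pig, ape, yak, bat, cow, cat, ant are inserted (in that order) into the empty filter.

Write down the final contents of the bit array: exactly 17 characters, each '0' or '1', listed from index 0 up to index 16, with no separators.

Answer: 11010100111001011

Derivation:
Start: bits=00000000000000000
After insert 'pig': sets bits 8 9 -> bits=00000000110000000
After insert 'ape': sets bits 8 10 -> bits=00000000111000000
After insert 'yak': sets bits 1 15 -> bits=01000000111000010
After insert 'bat': sets bits 5 13 -> bits=01000100111001010
After insert 'cow': sets bits 0 1 -> bits=11000100111001010
After insert 'cat': sets bits 1 16 -> bits=11000100111001011
After insert 'ant': sets bits 3 8 -> bits=11010100111001011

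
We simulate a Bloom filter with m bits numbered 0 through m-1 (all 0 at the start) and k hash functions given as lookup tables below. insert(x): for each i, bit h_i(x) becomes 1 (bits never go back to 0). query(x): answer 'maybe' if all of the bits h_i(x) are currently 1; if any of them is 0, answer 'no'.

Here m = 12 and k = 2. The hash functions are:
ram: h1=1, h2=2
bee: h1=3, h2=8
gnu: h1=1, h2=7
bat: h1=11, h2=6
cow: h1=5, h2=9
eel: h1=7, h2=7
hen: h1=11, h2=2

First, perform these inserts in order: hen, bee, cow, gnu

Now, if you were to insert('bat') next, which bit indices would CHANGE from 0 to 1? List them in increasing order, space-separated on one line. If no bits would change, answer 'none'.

Answer: 6

Derivation:
Start: bits=000000000000
After insert 'hen': sets bits 2 11 -> bits=001000000001
After insert 'bee': sets bits 3 8 -> bits=001100001001
After insert 'cow': sets bits 5 9 -> bits=001101001101
After insert 'gnu': sets bits 1 7 -> bits=011101011101
insert 'bat' would touch bits 6 11; currently bit6=0, bit11=1
Bits that are 0 among those (would change 0->1): 6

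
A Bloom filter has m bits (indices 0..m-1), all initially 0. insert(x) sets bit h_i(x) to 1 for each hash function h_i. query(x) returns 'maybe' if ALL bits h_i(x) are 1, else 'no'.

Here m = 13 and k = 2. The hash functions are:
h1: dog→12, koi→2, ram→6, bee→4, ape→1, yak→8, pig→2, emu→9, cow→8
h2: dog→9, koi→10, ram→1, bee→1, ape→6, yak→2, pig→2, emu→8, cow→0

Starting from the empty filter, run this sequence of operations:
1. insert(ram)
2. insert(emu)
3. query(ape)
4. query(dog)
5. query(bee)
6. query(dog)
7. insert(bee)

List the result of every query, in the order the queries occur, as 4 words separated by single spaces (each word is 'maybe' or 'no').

Answer: maybe no no no

Derivation:
Start: bits=0000000000000
Op 1: insert ram -> sets bits 1 6 -> bits=0100001000000
Op 2: insert emu -> sets bits 8 9 -> bits=0100001011000
Op 3: query ape -> checks bit1=1, bit6=1 (all 1) -> maybe
Op 4: query dog -> checks bit9=1, bit12=0 (has a 0) -> no
Op 5: query bee -> checks bit1=1, bit4=0 (has a 0) -> no
Op 6: query dog -> checks bit9=1, bit12=0 (has a 0) -> no
Op 7: insert bee -> sets bits 1 4 -> bits=0100101011000
Query results in order: maybe no no no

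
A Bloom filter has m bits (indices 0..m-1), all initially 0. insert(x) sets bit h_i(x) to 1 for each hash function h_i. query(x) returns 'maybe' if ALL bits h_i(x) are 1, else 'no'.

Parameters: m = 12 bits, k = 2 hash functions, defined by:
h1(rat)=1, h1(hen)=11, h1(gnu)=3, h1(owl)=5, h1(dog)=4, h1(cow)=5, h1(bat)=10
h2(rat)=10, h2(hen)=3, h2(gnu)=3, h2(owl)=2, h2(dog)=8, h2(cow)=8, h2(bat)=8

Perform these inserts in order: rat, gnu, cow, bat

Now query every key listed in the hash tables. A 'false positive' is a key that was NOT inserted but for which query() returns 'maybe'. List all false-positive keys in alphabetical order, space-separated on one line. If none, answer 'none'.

Answer: none

Derivation:
Start: bits=000000000000
After insert 'rat': sets bits 1 10 -> bits=010000000010
After insert 'gnu': sets bits 3 -> bits=010100000010
After insert 'cow': sets bits 5 8 -> bits=010101001010
After insert 'bat': sets bits 8 10 -> bits=010101001010
Not inserted: dog hen owl — query each against bits=010101001010:
query dog: checks bit4=0, bit8=1 (has a 0) -> no => not a false positive
query hen: checks bit3=1, bit11=0 (has a 0) -> no => not a false positive
query owl: checks bit2=0, bit5=1 (has a 0) -> no => not a false positive
False positives (alphabetical): none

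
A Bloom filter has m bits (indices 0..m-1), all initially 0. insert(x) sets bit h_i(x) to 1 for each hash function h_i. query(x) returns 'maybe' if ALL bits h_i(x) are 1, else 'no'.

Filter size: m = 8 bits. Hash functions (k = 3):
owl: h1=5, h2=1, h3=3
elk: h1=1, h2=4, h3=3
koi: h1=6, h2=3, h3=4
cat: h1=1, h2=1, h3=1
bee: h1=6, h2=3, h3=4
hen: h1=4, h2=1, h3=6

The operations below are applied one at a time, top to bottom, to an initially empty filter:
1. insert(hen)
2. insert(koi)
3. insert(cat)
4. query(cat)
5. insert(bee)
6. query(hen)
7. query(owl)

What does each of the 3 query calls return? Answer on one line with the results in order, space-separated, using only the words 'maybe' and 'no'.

Answer: maybe maybe no

Derivation:
Start: bits=00000000
Op 1: insert hen -> sets bits 1 4 6 -> bits=01001010
Op 2: insert koi -> sets bits 3 4 6 -> bits=01011010
Op 3: insert cat -> sets bits 1 -> bits=01011010
Op 4: query cat -> checks bit1=1 (all 1) -> maybe
Op 5: insert bee -> sets bits 3 4 6 -> bits=01011010
Op 6: query hen -> checks bit1=1, bit4=1, bit6=1 (all 1) -> maybe
Op 7: query owl -> checks bit1=1, bit3=1, bit5=0 (has a 0) -> no
Query results in order: maybe maybe no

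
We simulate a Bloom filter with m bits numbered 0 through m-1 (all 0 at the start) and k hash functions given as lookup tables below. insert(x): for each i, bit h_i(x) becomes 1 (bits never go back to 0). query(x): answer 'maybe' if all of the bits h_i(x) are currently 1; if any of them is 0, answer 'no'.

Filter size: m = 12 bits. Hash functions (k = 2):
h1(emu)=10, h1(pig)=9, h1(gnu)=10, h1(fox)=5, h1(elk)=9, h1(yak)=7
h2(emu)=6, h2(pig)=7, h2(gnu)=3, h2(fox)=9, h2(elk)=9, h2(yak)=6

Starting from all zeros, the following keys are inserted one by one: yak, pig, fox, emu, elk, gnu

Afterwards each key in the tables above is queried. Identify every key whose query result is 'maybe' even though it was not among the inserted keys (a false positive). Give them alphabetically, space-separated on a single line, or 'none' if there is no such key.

Start: bits=000000000000
After insert 'yak': sets bits 6 7 -> bits=000000110000
After insert 'pig': sets bits 7 9 -> bits=000000110100
After insert 'fox': sets bits 5 9 -> bits=000001110100
After insert 'emu': sets bits 6 10 -> bits=000001110110
After insert 'elk': sets bits 9 -> bits=000001110110
After insert 'gnu': sets bits 3 10 -> bits=000101110110
Not inserted: (none) — query each against bits=000101110110:
False positives (alphabetical): none

Answer: none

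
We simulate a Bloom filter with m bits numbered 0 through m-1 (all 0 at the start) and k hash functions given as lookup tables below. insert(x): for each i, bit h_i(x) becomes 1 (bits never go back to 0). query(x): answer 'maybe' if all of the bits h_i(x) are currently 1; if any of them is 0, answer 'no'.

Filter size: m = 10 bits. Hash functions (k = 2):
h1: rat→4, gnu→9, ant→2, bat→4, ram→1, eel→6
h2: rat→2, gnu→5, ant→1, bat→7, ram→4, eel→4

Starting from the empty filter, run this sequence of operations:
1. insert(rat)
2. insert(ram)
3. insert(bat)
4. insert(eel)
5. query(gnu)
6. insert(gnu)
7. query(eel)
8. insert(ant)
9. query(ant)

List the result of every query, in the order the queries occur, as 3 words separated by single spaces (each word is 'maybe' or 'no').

Answer: no maybe maybe

Derivation:
Start: bits=0000000000
Op 1: insert rat -> sets bits 2 4 -> bits=0010100000
Op 2: insert ram -> sets bits 1 4 -> bits=0110100000
Op 3: insert bat -> sets bits 4 7 -> bits=0110100100
Op 4: insert eel -> sets bits 4 6 -> bits=0110101100
Op 5: query gnu -> checks bit5=0, bit9=0 (has a 0) -> no
Op 6: insert gnu -> sets bits 5 9 -> bits=0110111101
Op 7: query eel -> checks bit4=1, bit6=1 (all 1) -> maybe
Op 8: insert ant -> sets bits 1 2 -> bits=0110111101
Op 9: query ant -> checks bit1=1, bit2=1 (all 1) -> maybe
Query results in order: no maybe maybe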